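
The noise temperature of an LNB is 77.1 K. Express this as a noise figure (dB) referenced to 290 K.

F = 1 + T_e/T₀ = 1 + 77.1/290 = 1.26586
NF = 10 log₁₀(1.26586) = 1.02 dB

1.02 dB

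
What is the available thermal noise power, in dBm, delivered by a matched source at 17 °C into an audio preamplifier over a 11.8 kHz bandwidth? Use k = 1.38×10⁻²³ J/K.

−133.3 dBm

T = 17 °C + 273.15 = 290.15 K
P_n = kTB = 1.38×10⁻²³ × 290.15 × 1.18×10⁴ = 4.72×10⁻¹⁷ W
In dBm: 10 log₁₀(4.72×10⁻¹⁷ / 10⁻³) = −133.3 dBm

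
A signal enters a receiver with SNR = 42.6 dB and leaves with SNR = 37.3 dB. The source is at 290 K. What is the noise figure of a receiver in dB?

NF (dB) = SNR_in(dB) − SNR_out(dB) when the source is at T₀
NF = 42.6 − 37.3 = 5.3 dB

5.3 dB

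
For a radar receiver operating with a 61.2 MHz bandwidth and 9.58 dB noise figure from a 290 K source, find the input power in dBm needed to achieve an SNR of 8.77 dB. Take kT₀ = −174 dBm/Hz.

Sensitivity = −174 + 10 log₁₀(B) + NF + SNR_min
= −174 + 77.87 + 9.58 + 8.77
= −77.78 dBm → −77.8 dBm

−77.8 dBm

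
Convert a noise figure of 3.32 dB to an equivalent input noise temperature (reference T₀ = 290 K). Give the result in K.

333 K

F = 10^(3.32/10) = 2.14783
T_e = (F − 1)·T₀ = (2.14783 − 1) × 290 = 333 K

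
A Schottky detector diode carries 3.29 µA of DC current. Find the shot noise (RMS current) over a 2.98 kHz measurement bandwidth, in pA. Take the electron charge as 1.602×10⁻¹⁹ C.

I_n = √(2qI·B)
2qI·B = 2 × 1.602×10⁻¹⁹ × 3.29×10⁻⁶ × 2.98×10³ = 3.14×10⁻²¹ A²
I_n = √(3.14×10⁻²¹) = 5.60×10⁻¹¹ A = 56.0 pA

56.0 pA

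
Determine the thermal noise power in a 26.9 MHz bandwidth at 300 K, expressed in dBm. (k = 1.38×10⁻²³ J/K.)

−99.5 dBm

P_n = kTB = 1.38×10⁻²³ × 300 × 2.69×10⁷ = 1.11×10⁻¹³ W
In dBm: 10 log₁₀(1.11×10⁻¹³ / 10⁻³) = −99.5 dBm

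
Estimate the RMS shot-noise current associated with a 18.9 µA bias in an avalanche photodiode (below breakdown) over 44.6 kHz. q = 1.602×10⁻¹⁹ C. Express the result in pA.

I_n = √(2qI·B)
2qI·B = 2 × 1.602×10⁻¹⁹ × 1.89×10⁻⁵ × 4.46×10⁴ = 2.70×10⁻¹⁹ A²
I_n = √(2.70×10⁻¹⁹) = 5.20×10⁻¹⁰ A = 520 pA

520 pA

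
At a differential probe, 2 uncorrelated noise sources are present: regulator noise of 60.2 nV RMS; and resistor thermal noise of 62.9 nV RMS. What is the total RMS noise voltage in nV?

Uncorrelated sources add in power (mean-square): V_tot = √(ΣV_i²)
V_tot = √[(6.02×10⁻⁸)² + (6.29×10⁻⁸)²] = 8.71×10⁻⁸ V = 87.1 nV

87.1 nV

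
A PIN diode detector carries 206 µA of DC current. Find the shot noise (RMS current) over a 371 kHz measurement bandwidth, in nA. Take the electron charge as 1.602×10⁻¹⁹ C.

I_n = √(2qI·B)
2qI·B = 2 × 1.602×10⁻¹⁹ × 2.06×10⁻⁴ × 3.71×10⁵ = 2.45×10⁻¹⁷ A²
I_n = √(2.45×10⁻¹⁷) = 4.95×10⁻⁹ A = 4.95 nA

4.95 nA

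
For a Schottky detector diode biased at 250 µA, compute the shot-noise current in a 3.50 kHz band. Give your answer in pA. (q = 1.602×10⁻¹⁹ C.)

529 pA

I_n = √(2qI·B)
2qI·B = 2 × 1.602×10⁻¹⁹ × 2.50×10⁻⁴ × 3.50×10³ = 2.80×10⁻¹⁹ A²
I_n = √(2.80×10⁻¹⁹) = 5.29×10⁻¹⁰ A = 529 pA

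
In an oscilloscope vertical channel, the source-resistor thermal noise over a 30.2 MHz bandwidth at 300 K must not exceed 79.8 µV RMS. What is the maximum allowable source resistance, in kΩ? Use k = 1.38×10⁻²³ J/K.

Johnson–Nyquist: V_n = √(4kTRB) ⇒ R = V_n² / (4kTB)
4kTB = 4 × 1.38×10⁻²³ × 300 × 3.02×10⁷ = 5.00×10⁻¹³
R = (7.98×10⁻⁵)² / 5.00×10⁻¹³ = 1.27×10⁴ Ω = 12.7 kΩ

12.7 kΩ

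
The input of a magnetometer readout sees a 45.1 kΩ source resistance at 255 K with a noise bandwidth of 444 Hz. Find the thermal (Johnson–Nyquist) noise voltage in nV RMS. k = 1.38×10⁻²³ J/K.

531 nV

V_n = √(4kTRB)
4kTRB = 4 × 1.38×10⁻²³ × 255 × 4.51×10⁴ × 4.44×10² = 2.82×10⁻¹³ V²
V_n = √(2.82×10⁻¹³) = 5.31×10⁻⁷ V = 531 nV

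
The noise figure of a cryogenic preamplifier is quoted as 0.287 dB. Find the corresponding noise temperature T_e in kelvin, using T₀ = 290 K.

19.8 K

F = 10^(0.287/10) = 1.06832
T_e = (F − 1)·T₀ = (1.06832 − 1) × 290 = 19.8 K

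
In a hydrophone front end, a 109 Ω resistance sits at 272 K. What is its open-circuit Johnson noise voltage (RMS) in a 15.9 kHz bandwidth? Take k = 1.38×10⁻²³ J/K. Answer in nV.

161 nV

V_n = √(4kTRB)
4kTRB = 4 × 1.38×10⁻²³ × 272 × 1.09×10² × 1.59×10⁴ = 2.60×10⁻¹⁴ V²
V_n = √(2.60×10⁻¹⁴) = 1.61×10⁻⁷ V = 161 nV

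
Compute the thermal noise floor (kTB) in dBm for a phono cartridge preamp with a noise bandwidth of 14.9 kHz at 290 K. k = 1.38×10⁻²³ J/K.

P_n = kTB = 1.38×10⁻²³ × 290 × 1.49×10⁴ = 5.96×10⁻¹⁷ W
In dBm: 10 log₁₀(5.96×10⁻¹⁷ / 10⁻³) = −132.2 dBm

−132.2 dBm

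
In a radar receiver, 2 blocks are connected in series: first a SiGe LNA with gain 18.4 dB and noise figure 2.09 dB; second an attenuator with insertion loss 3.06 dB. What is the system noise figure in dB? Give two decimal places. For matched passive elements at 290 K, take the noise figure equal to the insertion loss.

2.13 dB

Convert to linear (a loss of L dB is a gain of −L dB): F_i = 10^(NF_i/10), G_i = 10^(G_i,dB/10)
  Stage 1: F_1 = 10^(2.09/10) = 1.618, G_1 = 10^(18.4/10) = 69.18
  Stage 2: F_2 = 10^(3.06/10) = 2.023, G_2 = 10^(−3.06/10) = 0.4943
Friis cascade:
  F = 1.618 + (2.023 − 1)/69.18 = 1.633
NF = 10 log₁₀(1.633) = 2.13 dB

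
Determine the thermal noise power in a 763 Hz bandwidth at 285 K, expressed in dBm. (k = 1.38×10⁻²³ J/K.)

−145.2 dBm

P_n = kTB = 1.38×10⁻²³ × 285 × 7.63×10² = 3.00×10⁻¹⁸ W
In dBm: 10 log₁₀(3.00×10⁻¹⁸ / 10⁻³) = −145.2 dBm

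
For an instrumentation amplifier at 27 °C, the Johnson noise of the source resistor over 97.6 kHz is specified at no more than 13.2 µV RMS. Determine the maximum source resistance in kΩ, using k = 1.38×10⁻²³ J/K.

108 kΩ

T = 27 °C + 273.15 = 300.15 K
Johnson–Nyquist: V_n = √(4kTRB) ⇒ R = V_n² / (4kTB)
4kTB = 4 × 1.38×10⁻²³ × 300.15 × 9.76×10⁴ = 1.62×10⁻¹⁵
R = (1.32×10⁻⁵)² / 1.62×10⁻¹⁵ = 1.08×10⁵ Ω = 108 kΩ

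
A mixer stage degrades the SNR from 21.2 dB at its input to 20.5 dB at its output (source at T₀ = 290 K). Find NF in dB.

NF (dB) = SNR_in(dB) − SNR_out(dB) when the source is at T₀
NF = 21.2 − 20.5 = 0.7 dB

0.7 dB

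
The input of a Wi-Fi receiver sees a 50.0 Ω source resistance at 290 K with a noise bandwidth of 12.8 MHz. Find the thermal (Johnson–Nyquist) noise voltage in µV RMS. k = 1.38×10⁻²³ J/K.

3.20 µV

V_n = √(4kTRB)
4kTRB = 4 × 1.38×10⁻²³ × 290 × 5.00×10¹ × 1.28×10⁷ = 1.02×10⁻¹¹ V²
V_n = √(1.02×10⁻¹¹) = 3.20×10⁻⁶ V = 3.20 µV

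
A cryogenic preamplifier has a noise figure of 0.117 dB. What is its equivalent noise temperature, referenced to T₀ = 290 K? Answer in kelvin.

7.92 K

F = 10^(0.117/10) = 1.02731
T_e = (F − 1)·T₀ = (1.02731 − 1) × 290 = 7.92 K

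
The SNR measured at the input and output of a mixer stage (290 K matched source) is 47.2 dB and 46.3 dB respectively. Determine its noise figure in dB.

NF (dB) = SNR_in(dB) − SNR_out(dB) when the source is at T₀
NF = 47.2 − 46.3 = 0.9 dB

0.9 dB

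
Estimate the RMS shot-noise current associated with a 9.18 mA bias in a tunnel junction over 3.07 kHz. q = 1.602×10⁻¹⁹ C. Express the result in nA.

3.00 nA

I_n = √(2qI·B)
2qI·B = 2 × 1.602×10⁻¹⁹ × 9.18×10⁻³ × 3.07×10³ = 9.03×10⁻¹⁸ A²
I_n = √(9.03×10⁻¹⁸) = 3.00×10⁻⁹ A = 3.00 nA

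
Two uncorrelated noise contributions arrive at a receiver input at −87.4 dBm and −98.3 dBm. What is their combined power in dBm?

−87.1 dBm

Convert to linear, add, convert back:
P₁ = 1.82×10⁻¹² W, P₂ = 1.48×10⁻¹³ W
P_tot = 1.97×10⁻¹² W → 10 log₁₀(P_tot / 10⁻³) = −87.1 dBm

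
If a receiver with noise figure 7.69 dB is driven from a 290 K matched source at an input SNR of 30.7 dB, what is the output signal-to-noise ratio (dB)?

By definition F = SNR_in/SNR_out, so in dB: SNR_out = SNR_in − NF
SNR_out = 30.7 − 7.69 = 23.01 dB

23.01 dB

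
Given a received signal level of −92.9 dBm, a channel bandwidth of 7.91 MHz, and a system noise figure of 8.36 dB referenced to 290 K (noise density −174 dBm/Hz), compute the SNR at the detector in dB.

3.8 dB

Noise floor: N = −174 + 10 log₁₀(B) + NF
10 log₁₀(7.91×10⁶) = 68.98 dB
N = −174 + 68.98 + 8.36 = −96.66 dBm
SNR = P_sig − N = −92.9 − (−96.66) = 3.76 dB → 3.8 dB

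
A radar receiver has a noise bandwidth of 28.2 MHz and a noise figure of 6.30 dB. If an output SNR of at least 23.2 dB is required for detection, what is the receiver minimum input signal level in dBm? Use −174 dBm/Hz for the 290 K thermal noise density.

−70.0 dBm

Sensitivity = −174 + 10 log₁₀(B) + NF + SNR_min
= −174 + 74.5 + 6.30 + 23.2
= −70.00 dBm → −70.0 dBm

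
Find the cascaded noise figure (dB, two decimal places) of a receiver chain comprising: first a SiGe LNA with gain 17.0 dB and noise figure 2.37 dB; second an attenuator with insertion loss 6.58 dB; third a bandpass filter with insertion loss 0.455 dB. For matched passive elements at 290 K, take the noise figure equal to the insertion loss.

2.57 dB

Convert to linear (a loss of L dB is a gain of −L dB): F_i = 10^(NF_i/10), G_i = 10^(G_i,dB/10)
  Stage 1: F_1 = 10^(2.37/10) = 1.726, G_1 = 10^(17.0/10) = 50.12
  Stage 2: F_2 = 10^(6.58/10) = 4.550, G_2 = 10^(−6.58/10) = 0.2198
  Stage 3: F_3 = 10^(0.455/10) = 1.110, G_3 = 10^(−0.455/10) = 0.9005
Friis cascade:
  F = 1.726 + (4.550 − 1)/50.12 + (1.110 − 1)/11.02 = 1.807
NF = 10 log₁₀(1.807) = 2.57 dB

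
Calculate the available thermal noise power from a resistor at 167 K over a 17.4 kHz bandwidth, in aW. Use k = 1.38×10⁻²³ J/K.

40.1 aW

P_n = kTB = 1.38×10⁻²³ × 167 × 1.74×10⁴ = 4.01×10⁻¹⁷ W = 40.1 aW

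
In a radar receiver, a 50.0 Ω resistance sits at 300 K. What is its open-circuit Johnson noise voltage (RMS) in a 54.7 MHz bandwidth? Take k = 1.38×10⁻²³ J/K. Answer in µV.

6.73 µV

V_n = √(4kTRB)
4kTRB = 4 × 1.38×10⁻²³ × 300 × 5.00×10¹ × 5.47×10⁷ = 4.53×10⁻¹¹ V²
V_n = √(4.53×10⁻¹¹) = 6.73×10⁻⁶ V = 6.73 µV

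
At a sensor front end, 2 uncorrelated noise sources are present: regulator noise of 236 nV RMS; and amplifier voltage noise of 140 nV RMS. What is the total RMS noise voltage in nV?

274 nV

Uncorrelated sources add in power (mean-square): V_tot = √(ΣV_i²)
V_tot = √[(2.36×10⁻⁷)² + (1.40×10⁻⁷)²] = 2.74×10⁻⁷ V = 274 nV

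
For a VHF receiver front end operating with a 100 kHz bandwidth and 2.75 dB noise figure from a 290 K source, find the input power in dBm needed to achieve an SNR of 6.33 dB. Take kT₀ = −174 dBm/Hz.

Sensitivity = −174 + 10 log₁₀(B) + NF + SNR_min
= −174 + 50 + 2.75 + 6.33
= −114.92 dBm → −114.9 dBm

−114.9 dBm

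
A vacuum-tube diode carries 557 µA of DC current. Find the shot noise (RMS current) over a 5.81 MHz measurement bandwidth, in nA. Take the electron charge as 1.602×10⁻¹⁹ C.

I_n = √(2qI·B)
2qI·B = 2 × 1.602×10⁻¹⁹ × 5.57×10⁻⁴ × 5.81×10⁶ = 1.04×10⁻¹⁵ A²
I_n = √(1.04×10⁻¹⁵) = 3.22×10⁻⁸ A = 32.2 nA

32.2 nA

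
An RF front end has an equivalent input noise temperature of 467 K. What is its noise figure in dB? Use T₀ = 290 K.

4.17 dB

F = 1 + T_e/T₀ = 1 + 467/290 = 2.61034
NF = 10 log₁₀(2.61034) = 4.17 dB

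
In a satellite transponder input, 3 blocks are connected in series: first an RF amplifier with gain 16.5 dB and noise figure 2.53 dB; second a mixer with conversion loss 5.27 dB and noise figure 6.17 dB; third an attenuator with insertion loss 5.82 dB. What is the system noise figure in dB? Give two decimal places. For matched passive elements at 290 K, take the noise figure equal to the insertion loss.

Convert to linear (a loss of L dB is a gain of −L dB): F_i = 10^(NF_i/10), G_i = 10^(G_i,dB/10)
  Stage 1: F_1 = 10^(2.53/10) = 1.791, G_1 = 10^(16.5/10) = 44.67
  Stage 2: F_2 = 10^(6.17/10) = 4.140, G_2 = 10^(−5.27/10) = 0.2972
  Stage 3: F_3 = 10^(5.82/10) = 3.819, G_3 = 10^(−5.82/10) = 0.2618
Friis cascade:
  F = 1.791 + (4.140 − 1)/44.67 + (3.819 − 1)/13.27 = 2.073
NF = 10 log₁₀(2.073) = 3.17 dB

3.17 dB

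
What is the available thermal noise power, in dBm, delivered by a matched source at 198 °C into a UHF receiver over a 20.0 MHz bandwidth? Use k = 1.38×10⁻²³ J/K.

−98.9 dBm

T = 198 °C + 273.15 = 471.15 K
P_n = kTB = 1.38×10⁻²³ × 471.15 × 2.00×10⁷ = 1.30×10⁻¹³ W
In dBm: 10 log₁₀(1.30×10⁻¹³ / 10⁻³) = −98.9 dBm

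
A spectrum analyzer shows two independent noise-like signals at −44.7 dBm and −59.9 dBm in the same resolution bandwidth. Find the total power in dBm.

−44.6 dBm

Convert to linear, add, convert back:
P₁ = 3.39×10⁻⁸ W, P₂ = 1.02×10⁻⁹ W
P_tot = 3.49×10⁻⁸ W → 10 log₁₀(P_tot / 10⁻³) = −44.6 dBm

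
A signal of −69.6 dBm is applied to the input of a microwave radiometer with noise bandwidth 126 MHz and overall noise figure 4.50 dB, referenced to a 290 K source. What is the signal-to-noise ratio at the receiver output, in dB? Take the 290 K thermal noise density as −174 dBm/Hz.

Noise floor: N = −174 + 10 log₁₀(B) + NF
10 log₁₀(1.26×10⁸) = 81 dB
N = −174 + 81 + 4.50 = −88.50 dBm
SNR = P_sig − N = −69.6 − (−88.50) = 18.90 dB → 18.9 dB

18.9 dB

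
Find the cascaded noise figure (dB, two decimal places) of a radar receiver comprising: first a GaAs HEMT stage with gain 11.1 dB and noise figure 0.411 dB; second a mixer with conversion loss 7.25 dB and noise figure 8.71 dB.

Convert to linear (a loss of L dB is a gain of −L dB): F_i = 10^(NF_i/10), G_i = 10^(G_i,dB/10)
  Stage 1: F_1 = 10^(0.411/10) = 1.099, G_1 = 10^(11.1/10) = 12.88
  Stage 2: F_2 = 10^(8.71/10) = 7.430, G_2 = 10^(−7.25/10) = 0.1884
Friis cascade:
  F = 1.099 + (7.430 − 1)/12.88 = 1.598
NF = 10 log₁₀(1.598) = 2.04 dB

2.04 dB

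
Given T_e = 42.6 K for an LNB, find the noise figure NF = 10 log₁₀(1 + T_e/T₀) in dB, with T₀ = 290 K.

0.595 dB

F = 1 + T_e/T₀ = 1 + 42.6/290 = 1.1469
NF = 10 log₁₀(1.1469) = 0.595 dB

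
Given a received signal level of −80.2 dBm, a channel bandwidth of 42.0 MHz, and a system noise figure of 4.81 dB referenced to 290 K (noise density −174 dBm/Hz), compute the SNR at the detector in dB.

Noise floor: N = −174 + 10 log₁₀(B) + NF
10 log₁₀(4.20×10⁷) = 76.23 dB
N = −174 + 76.23 + 4.81 = −92.96 dBm
SNR = P_sig − N = −80.2 − (−92.96) = 12.76 dB → 12.8 dB

12.8 dB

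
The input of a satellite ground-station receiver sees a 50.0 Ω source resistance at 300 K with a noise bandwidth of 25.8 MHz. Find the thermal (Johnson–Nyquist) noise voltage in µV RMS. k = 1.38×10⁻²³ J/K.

V_n = √(4kTRB)
4kTRB = 4 × 1.38×10⁻²³ × 300 × 5.00×10¹ × 2.58×10⁷ = 2.14×10⁻¹¹ V²
V_n = √(2.14×10⁻¹¹) = 4.62×10⁻⁶ V = 4.62 µV

4.62 µV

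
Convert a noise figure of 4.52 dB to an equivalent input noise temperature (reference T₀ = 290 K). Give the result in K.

531 K

F = 10^(4.52/10) = 2.83139
T_e = (F − 1)·T₀ = (2.83139 − 1) × 290 = 531 K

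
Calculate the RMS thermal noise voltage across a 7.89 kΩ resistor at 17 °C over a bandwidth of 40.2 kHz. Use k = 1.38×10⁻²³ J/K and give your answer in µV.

2.25 µV

T = 17 °C + 273.15 = 290.15 K
V_n = √(4kTRB)
4kTRB = 4 × 1.38×10⁻²³ × 290.15 × 7.89×10³ × 4.02×10⁴ = 5.08×10⁻¹² V²
V_n = √(5.08×10⁻¹²) = 2.25×10⁻⁶ V = 2.25 µV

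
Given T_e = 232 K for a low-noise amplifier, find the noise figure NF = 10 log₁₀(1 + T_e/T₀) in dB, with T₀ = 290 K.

2.55 dB

F = 1 + T_e/T₀ = 1 + 232/290 = 1.8
NF = 10 log₁₀(1.8) = 2.55 dB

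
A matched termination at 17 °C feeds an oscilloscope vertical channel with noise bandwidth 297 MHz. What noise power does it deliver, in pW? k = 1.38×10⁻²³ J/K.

1.19 pW

T = 17 °C + 273.15 = 290.15 K
P_n = kTB = 1.38×10⁻²³ × 290.15 × 2.97×10⁸ = 1.19×10⁻¹² W = 1.19 pW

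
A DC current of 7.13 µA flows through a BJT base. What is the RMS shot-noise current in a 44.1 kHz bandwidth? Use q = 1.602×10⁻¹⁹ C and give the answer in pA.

I_n = √(2qI·B)
2qI·B = 2 × 1.602×10⁻¹⁹ × 7.13×10⁻⁶ × 4.41×10⁴ = 1.01×10⁻¹⁹ A²
I_n = √(1.01×10⁻¹⁹) = 3.17×10⁻¹⁰ A = 317 pA

317 pA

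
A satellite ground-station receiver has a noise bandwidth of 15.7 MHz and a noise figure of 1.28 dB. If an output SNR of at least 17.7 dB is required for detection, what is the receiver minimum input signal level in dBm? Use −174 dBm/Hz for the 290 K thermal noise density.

−83.1 dBm

Sensitivity = −174 + 10 log₁₀(B) + NF + SNR_min
= −174 + 71.96 + 1.28 + 17.7
= −83.06 dBm → −83.1 dBm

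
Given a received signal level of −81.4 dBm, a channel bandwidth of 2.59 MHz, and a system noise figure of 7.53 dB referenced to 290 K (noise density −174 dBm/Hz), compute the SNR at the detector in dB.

Noise floor: N = −174 + 10 log₁₀(B) + NF
10 log₁₀(2.59×10⁶) = 64.13 dB
N = −174 + 64.13 + 7.53 = −102.34 dBm
SNR = P_sig − N = −81.4 − (−102.34) = 20.94 dB → 20.9 dB

20.9 dB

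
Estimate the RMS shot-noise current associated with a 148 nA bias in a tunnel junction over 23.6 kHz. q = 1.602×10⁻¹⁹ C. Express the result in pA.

I_n = √(2qI·B)
2qI·B = 2 × 1.602×10⁻¹⁹ × 1.48×10⁻⁷ × 2.36×10⁴ = 1.12×10⁻²¹ A²
I_n = √(1.12×10⁻²¹) = 3.35×10⁻¹¹ A = 33.5 pA

33.5 pA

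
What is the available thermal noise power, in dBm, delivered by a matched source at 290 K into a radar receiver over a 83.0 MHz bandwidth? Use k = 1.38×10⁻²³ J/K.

−94.8 dBm

P_n = kTB = 1.38×10⁻²³ × 290 × 8.30×10⁷ = 3.32×10⁻¹³ W
In dBm: 10 log₁₀(3.32×10⁻¹³ / 10⁻³) = −94.8 dBm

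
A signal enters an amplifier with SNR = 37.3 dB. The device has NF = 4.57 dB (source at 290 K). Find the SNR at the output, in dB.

By definition F = SNR_in/SNR_out, so in dB: SNR_out = SNR_in − NF
SNR_out = 37.3 − 4.57 = 32.73 dB

32.73 dB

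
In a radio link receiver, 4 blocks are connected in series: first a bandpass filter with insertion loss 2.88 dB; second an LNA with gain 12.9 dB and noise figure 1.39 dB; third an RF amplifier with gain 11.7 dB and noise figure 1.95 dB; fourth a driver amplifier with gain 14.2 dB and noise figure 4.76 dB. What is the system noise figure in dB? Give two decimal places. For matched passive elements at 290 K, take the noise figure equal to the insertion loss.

4.38 dB

Convert to linear (a loss of L dB is a gain of −L dB): F_i = 10^(NF_i/10), G_i = 10^(G_i,dB/10)
  Stage 1: F_1 = 10^(2.88/10) = 1.941, G_1 = 10^(−2.88/10) = 0.5152
  Stage 2: F_2 = 10^(1.39/10) = 1.377, G_2 = 10^(12.9/10) = 19.50
  Stage 3: F_3 = 10^(1.95/10) = 1.567, G_3 = 10^(11.7/10) = 14.79
  Stage 4: F_4 = 10^(4.76/10) = 2.992, G_4 = 10^(14.2/10) = 26.30
Friis cascade:
  F = 1.941 + (1.377 − 1)/0.5152 + (1.567 − 1)/10.05 + (2.992 − 1)/148.6 = 2.743
NF = 10 log₁₀(2.743) = 4.38 dB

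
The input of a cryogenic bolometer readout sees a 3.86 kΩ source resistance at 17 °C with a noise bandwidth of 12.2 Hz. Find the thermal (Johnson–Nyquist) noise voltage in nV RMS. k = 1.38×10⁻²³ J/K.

27.5 nV

T = 17 °C + 273.15 = 290.15 K
V_n = √(4kTRB)
4kTRB = 4 × 1.38×10⁻²³ × 290.15 × 3.86×10³ × 1.22×10¹ = 7.54×10⁻¹⁶ V²
V_n = √(7.54×10⁻¹⁶) = 2.75×10⁻⁸ V = 27.5 nV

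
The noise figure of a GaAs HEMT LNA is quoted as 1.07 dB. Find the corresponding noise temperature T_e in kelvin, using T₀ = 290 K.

F = 10^(1.07/10) = 1.27938
T_e = (F − 1)·T₀ = (1.27938 − 1) × 290 = 81.0 K

81.0 K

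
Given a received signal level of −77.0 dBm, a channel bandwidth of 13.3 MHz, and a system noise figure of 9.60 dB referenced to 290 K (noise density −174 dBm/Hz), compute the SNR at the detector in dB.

Noise floor: N = −174 + 10 log₁₀(B) + NF
10 log₁₀(1.33×10⁷) = 71.24 dB
N = −174 + 71.24 + 9.60 = −93.16 dBm
SNR = P_sig − N = −77.0 − (−93.16) = 16.16 dB → 16.2 dB

16.2 dB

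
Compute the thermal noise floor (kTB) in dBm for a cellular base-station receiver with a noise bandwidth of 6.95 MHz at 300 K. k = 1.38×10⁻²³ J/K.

−105.4 dBm

P_n = kTB = 1.38×10⁻²³ × 300 × 6.95×10⁶ = 2.88×10⁻¹⁴ W
In dBm: 10 log₁₀(2.88×10⁻¹⁴ / 10⁻³) = −105.4 dBm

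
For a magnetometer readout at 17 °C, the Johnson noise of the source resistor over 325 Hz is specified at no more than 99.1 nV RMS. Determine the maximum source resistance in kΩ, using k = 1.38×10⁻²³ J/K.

T = 17 °C + 273.15 = 290.15 K
Johnson–Nyquist: V_n = √(4kTRB) ⇒ R = V_n² / (4kTB)
4kTB = 4 × 1.38×10⁻²³ × 290.15 × 3.25×10² = 5.21×10⁻¹⁸
R = (9.91×10⁻⁸)² / 5.21×10⁻¹⁸ = 1.89×10³ Ω = 1.89 kΩ

1.89 kΩ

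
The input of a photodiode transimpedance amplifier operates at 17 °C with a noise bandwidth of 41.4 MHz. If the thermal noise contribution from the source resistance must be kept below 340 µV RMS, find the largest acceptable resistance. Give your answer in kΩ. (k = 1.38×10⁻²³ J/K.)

174 kΩ

T = 17 °C + 273.15 = 290.15 K
Johnson–Nyquist: V_n = √(4kTRB) ⇒ R = V_n² / (4kTB)
4kTB = 4 × 1.38×10⁻²³ × 290.15 × 4.14×10⁷ = 6.63×10⁻¹³
R = (3.40×10⁻⁴)² / 6.63×10⁻¹³ = 1.74×10⁵ Ω = 174 kΩ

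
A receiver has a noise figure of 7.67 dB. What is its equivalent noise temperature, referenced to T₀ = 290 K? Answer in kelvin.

F = 10^(7.67/10) = 5.8479
T_e = (F − 1)·T₀ = (5.8479 − 1) × 290 = 1406 K

1406 K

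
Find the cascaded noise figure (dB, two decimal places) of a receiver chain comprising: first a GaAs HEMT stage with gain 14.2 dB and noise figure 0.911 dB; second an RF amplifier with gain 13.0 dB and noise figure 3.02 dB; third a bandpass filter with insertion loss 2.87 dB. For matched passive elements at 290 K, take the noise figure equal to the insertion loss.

Convert to linear (a loss of L dB is a gain of −L dB): F_i = 10^(NF_i/10), G_i = 10^(G_i,dB/10)
  Stage 1: F_1 = 10^(0.911/10) = 1.233, G_1 = 10^(14.2/10) = 26.30
  Stage 2: F_2 = 10^(3.02/10) = 2.004, G_2 = 10^(13.0/10) = 19.95
  Stage 3: F_3 = 10^(2.87/10) = 1.936, G_3 = 10^(−2.87/10) = 0.5164
Friis cascade:
  F = 1.233 + (2.004 − 1)/26.30 + (1.936 − 1)/524.8 = 1.273
NF = 10 log₁₀(1.273) = 1.05 dB

1.05 dB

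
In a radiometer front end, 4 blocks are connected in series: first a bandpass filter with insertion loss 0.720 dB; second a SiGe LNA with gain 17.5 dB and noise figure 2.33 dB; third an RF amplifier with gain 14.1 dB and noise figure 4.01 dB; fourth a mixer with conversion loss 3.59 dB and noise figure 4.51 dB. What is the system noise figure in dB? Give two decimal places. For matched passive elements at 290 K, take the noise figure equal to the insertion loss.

3.12 dB

Convert to linear (a loss of L dB is a gain of −L dB): F_i = 10^(NF_i/10), G_i = 10^(G_i,dB/10)
  Stage 1: F_1 = 10^(0.720/10) = 1.180, G_1 = 10^(−0.720/10) = 0.8472
  Stage 2: F_2 = 10^(2.33/10) = 1.710, G_2 = 10^(17.5/10) = 56.23
  Stage 3: F_3 = 10^(4.01/10) = 2.518, G_3 = 10^(14.1/10) = 25.70
  Stage 4: F_4 = 10^(4.51/10) = 2.825, G_4 = 10^(−3.59/10) = 0.4375
Friis cascade:
  F = 1.180 + (1.710 − 1)/0.8472 + (2.518 − 1)/47.64 + (2.825 − 1)/1225 = 2.052
NF = 10 log₁₀(2.052) = 3.12 dB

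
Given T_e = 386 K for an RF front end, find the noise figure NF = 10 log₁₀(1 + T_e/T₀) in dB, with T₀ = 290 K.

F = 1 + T_e/T₀ = 1 + 386/290 = 2.33103
NF = 10 log₁₀(2.33103) = 3.68 dB

3.68 dB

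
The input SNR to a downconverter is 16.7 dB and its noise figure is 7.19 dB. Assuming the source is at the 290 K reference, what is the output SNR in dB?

By definition F = SNR_in/SNR_out, so in dB: SNR_out = SNR_in − NF
SNR_out = 16.7 − 7.19 = 9.51 dB

9.51 dB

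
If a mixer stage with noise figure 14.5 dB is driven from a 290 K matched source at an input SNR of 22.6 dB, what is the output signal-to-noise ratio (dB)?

8.1 dB

By definition F = SNR_in/SNR_out, so in dB: SNR_out = SNR_in − NF
SNR_out = 22.6 − 14.5 = 8.1 dB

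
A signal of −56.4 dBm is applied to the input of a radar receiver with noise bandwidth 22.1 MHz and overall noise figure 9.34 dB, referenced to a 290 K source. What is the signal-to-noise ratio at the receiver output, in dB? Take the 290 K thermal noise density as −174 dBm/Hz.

Noise floor: N = −174 + 10 log₁₀(B) + NF
10 log₁₀(2.21×10⁷) = 73.44 dB
N = −174 + 73.44 + 9.34 = −91.22 dBm
SNR = P_sig − N = −56.4 − (−91.22) = 34.82 dB → 34.8 dB

34.8 dB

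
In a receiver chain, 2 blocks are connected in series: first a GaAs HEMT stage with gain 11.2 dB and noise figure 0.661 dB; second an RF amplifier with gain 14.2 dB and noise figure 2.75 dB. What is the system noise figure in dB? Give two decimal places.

0.90 dB

Convert to linear (a loss of L dB is a gain of −L dB): F_i = 10^(NF_i/10), G_i = 10^(G_i,dB/10)
  Stage 1: F_1 = 10^(0.661/10) = 1.164, G_1 = 10^(11.2/10) = 13.18
  Stage 2: F_2 = 10^(2.75/10) = 1.884, G_2 = 10^(14.2/10) = 26.30
Friis cascade:
  F = 1.164 + (1.884 − 1)/13.18 = 1.231
NF = 10 log₁₀(1.231) = 0.90 dB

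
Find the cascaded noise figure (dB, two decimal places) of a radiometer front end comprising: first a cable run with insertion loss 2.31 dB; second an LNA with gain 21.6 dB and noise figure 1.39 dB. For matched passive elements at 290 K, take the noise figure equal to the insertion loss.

Convert to linear (a loss of L dB is a gain of −L dB): F_i = 10^(NF_i/10), G_i = 10^(G_i,dB/10)
  Stage 1: F_1 = 10^(2.31/10) = 1.702, G_1 = 10^(−2.31/10) = 0.5875
  Stage 2: F_2 = 10^(1.39/10) = 1.377, G_2 = 10^(21.6/10) = 144.5
Friis cascade:
  F = 1.702 + (1.377 − 1)/0.5875 = 2.344
NF = 10 log₁₀(2.344) = 3.70 dB

3.70 dB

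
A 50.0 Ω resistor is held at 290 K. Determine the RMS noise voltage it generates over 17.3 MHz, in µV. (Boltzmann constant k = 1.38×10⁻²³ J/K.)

3.72 µV

V_n = √(4kTRB)
4kTRB = 4 × 1.38×10⁻²³ × 290 × 5.00×10¹ × 1.73×10⁷ = 1.38×10⁻¹¹ V²
V_n = √(1.38×10⁻¹¹) = 3.72×10⁻⁶ V = 3.72 µV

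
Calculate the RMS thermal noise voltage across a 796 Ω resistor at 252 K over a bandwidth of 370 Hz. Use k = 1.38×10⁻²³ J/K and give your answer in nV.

V_n = √(4kTRB)
4kTRB = 4 × 1.38×10⁻²³ × 252 × 7.96×10² × 3.70×10² = 4.10×10⁻¹⁵ V²
V_n = √(4.10×10⁻¹⁵) = 6.40×10⁻⁸ V = 64.0 nV

64.0 nV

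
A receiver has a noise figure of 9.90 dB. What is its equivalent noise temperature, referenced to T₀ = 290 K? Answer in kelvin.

2544 K

F = 10^(9.90/10) = 9.77237
T_e = (F − 1)·T₀ = (9.77237 − 1) × 290 = 2544 K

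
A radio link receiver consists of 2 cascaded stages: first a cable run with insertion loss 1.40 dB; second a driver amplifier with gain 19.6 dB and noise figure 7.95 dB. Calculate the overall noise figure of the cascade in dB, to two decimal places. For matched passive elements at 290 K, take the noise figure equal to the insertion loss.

Convert to linear (a loss of L dB is a gain of −L dB): F_i = 10^(NF_i/10), G_i = 10^(G_i,dB/10)
  Stage 1: F_1 = 10^(1.40/10) = 1.380, G_1 = 10^(−1.40/10) = 0.7244
  Stage 2: F_2 = 10^(7.95/10) = 6.237, G_2 = 10^(19.6/10) = 91.20
Friis cascade:
  F = 1.380 + (6.237 − 1)/0.7244 = 8.610
NF = 10 log₁₀(8.610) = 9.35 dB

9.35 dB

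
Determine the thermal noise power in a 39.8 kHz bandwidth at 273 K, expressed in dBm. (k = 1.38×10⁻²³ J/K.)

−128.2 dBm

P_n = kTB = 1.38×10⁻²³ × 273 × 3.98×10⁴ = 1.50×10⁻¹⁶ W
In dBm: 10 log₁₀(1.50×10⁻¹⁶ / 10⁻³) = −128.2 dBm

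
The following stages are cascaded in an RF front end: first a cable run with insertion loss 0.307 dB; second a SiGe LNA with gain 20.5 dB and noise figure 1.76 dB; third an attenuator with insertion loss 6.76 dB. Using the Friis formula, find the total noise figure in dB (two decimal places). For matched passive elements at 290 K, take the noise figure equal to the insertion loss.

2.16 dB

Convert to linear (a loss of L dB is a gain of −L dB): F_i = 10^(NF_i/10), G_i = 10^(G_i,dB/10)
  Stage 1: F_1 = 10^(0.307/10) = 1.073, G_1 = 10^(−0.307/10) = 0.9318
  Stage 2: F_2 = 10^(1.76/10) = 1.500, G_2 = 10^(20.5/10) = 112.2
  Stage 3: F_3 = 10^(6.76/10) = 4.742, G_3 = 10^(−6.76/10) = 0.2109
Friis cascade:
  F = 1.073 + (1.500 − 1)/0.9318 + (4.742 − 1)/104.5 = 1.645
NF = 10 log₁₀(1.645) = 2.16 dB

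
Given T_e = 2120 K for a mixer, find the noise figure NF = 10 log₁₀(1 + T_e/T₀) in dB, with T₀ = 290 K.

9.20 dB

F = 1 + T_e/T₀ = 1 + 2120/290 = 8.31034
NF = 10 log₁₀(8.31034) = 9.20 dB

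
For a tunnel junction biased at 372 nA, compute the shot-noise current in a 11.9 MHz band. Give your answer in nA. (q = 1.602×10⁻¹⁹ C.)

1.19 nA

I_n = √(2qI·B)
2qI·B = 2 × 1.602×10⁻¹⁹ × 3.72×10⁻⁷ × 1.19×10⁷ = 1.42×10⁻¹⁸ A²
I_n = √(1.42×10⁻¹⁸) = 1.19×10⁻⁹ A = 1.19 nA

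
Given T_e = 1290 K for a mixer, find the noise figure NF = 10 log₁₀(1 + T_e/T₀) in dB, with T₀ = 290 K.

7.36 dB

F = 1 + T_e/T₀ = 1 + 1290/290 = 5.44828
NF = 10 log₁₀(5.44828) = 7.36 dB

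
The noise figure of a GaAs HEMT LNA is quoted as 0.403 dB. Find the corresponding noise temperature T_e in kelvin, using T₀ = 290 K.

F = 10^(0.403/10) = 1.09724
T_e = (F − 1)·T₀ = (1.09724 − 1) × 290 = 28.2 K

28.2 K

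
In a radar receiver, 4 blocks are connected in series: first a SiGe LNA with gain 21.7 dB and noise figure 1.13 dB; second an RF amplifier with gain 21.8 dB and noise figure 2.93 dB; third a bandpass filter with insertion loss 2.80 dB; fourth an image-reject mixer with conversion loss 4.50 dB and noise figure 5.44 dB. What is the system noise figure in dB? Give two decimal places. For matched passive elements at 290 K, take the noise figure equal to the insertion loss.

1.15 dB

Convert to linear (a loss of L dB is a gain of −L dB): F_i = 10^(NF_i/10), G_i = 10^(G_i,dB/10)
  Stage 1: F_1 = 10^(1.13/10) = 1.297, G_1 = 10^(21.7/10) = 147.9
  Stage 2: F_2 = 10^(2.93/10) = 1.963, G_2 = 10^(21.8/10) = 151.4
  Stage 3: F_3 = 10^(2.80/10) = 1.905, G_3 = 10^(−2.80/10) = 0.5248
  Stage 4: F_4 = 10^(5.44/10) = 3.499, G_4 = 10^(−4.50/10) = 0.3548
Friis cascade:
  F = 1.297 + (1.963 − 1)/147.9 + (1.905 − 1)/2.239×10⁴ + (3.499 − 1)/1.175×10⁴ = 1.304
NF = 10 log₁₀(1.304) = 1.15 dB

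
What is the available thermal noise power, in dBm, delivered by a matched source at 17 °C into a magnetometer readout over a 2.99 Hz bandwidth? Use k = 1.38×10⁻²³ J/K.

T = 17 °C + 273.15 = 290.15 K
P_n = kTB = 1.38×10⁻²³ × 290.15 × 2.99×10⁰ = 1.20×10⁻²⁰ W
In dBm: 10 log₁₀(1.20×10⁻²⁰ / 10⁻³) = −169.2 dBm

−169.2 dBm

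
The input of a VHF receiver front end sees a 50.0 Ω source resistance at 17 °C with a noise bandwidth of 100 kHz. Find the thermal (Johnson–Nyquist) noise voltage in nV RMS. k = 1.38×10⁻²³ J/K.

283 nV

T = 17 °C + 273.15 = 290.15 K
V_n = √(4kTRB)
4kTRB = 4 × 1.38×10⁻²³ × 290.15 × 5.00×10¹ × 1.00×10⁵ = 8.01×10⁻¹⁴ V²
V_n = √(8.01×10⁻¹⁴) = 2.83×10⁻⁷ V = 283 nV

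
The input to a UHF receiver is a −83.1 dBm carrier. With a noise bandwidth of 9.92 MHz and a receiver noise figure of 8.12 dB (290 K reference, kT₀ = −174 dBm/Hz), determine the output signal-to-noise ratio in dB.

Noise floor: N = −174 + 10 log₁₀(B) + NF
10 log₁₀(9.92×10⁶) = 69.97 dB
N = −174 + 69.97 + 8.12 = −95.91 dBm
SNR = P_sig − N = −83.1 − (−95.91) = 12.81 dB → 12.8 dB

12.8 dB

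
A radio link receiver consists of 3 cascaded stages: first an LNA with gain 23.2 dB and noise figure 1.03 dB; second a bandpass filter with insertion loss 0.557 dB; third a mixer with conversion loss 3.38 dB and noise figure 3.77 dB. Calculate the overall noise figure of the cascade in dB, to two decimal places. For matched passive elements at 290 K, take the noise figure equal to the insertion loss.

1.06 dB

Convert to linear (a loss of L dB is a gain of −L dB): F_i = 10^(NF_i/10), G_i = 10^(G_i,dB/10)
  Stage 1: F_1 = 10^(1.03/10) = 1.268, G_1 = 10^(23.2/10) = 208.9
  Stage 2: F_2 = 10^(0.557/10) = 1.137, G_2 = 10^(−0.557/10) = 0.8796
  Stage 3: F_3 = 10^(3.77/10) = 2.382, G_3 = 10^(−3.38/10) = 0.4592
Friis cascade:
  F = 1.268 + (1.137 − 1)/208.9 + (2.382 − 1)/183.8 = 1.276
NF = 10 log₁₀(1.276) = 1.06 dB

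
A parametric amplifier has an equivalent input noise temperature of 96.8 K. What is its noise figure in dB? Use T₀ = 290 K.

F = 1 + T_e/T₀ = 1 + 96.8/290 = 1.33379
NF = 10 log₁₀(1.33379) = 1.25 dB

1.25 dB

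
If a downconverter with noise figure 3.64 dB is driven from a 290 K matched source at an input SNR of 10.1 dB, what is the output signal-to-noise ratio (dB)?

6.46 dB

By definition F = SNR_in/SNR_out, so in dB: SNR_out = SNR_in − NF
SNR_out = 10.1 − 3.64 = 6.46 dB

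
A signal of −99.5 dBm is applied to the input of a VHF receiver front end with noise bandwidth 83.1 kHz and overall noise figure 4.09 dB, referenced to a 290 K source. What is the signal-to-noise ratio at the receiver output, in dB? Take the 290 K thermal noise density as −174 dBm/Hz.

21.2 dB

Noise floor: N = −174 + 10 log₁₀(B) + NF
10 log₁₀(8.31×10⁴) = 49.2 dB
N = −174 + 49.2 + 4.09 = −120.71 dBm
SNR = P_sig − N = −99.5 − (−120.71) = 21.21 dB → 21.2 dB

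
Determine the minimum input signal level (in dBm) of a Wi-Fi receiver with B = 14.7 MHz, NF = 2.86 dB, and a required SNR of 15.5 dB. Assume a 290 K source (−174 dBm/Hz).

−84.0 dBm

Sensitivity = −174 + 10 log₁₀(B) + NF + SNR_min
= −174 + 71.67 + 2.86 + 15.5
= −83.97 dBm → −84.0 dBm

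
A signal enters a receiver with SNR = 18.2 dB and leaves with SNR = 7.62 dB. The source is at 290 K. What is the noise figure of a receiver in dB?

NF (dB) = SNR_in(dB) − SNR_out(dB) when the source is at T₀
NF = 18.2 − 7.62 = 10.58 dB

10.58 dB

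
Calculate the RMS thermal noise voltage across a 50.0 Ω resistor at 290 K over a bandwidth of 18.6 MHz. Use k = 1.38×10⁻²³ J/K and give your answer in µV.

3.86 µV

V_n = √(4kTRB)
4kTRB = 4 × 1.38×10⁻²³ × 290 × 5.00×10¹ × 1.86×10⁷ = 1.49×10⁻¹¹ V²
V_n = √(1.49×10⁻¹¹) = 3.86×10⁻⁶ V = 3.86 µV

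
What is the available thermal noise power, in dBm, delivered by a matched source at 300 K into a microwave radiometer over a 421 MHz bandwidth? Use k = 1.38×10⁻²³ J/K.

−87.6 dBm

P_n = kTB = 1.38×10⁻²³ × 300 × 4.21×10⁸ = 1.74×10⁻¹² W
In dBm: 10 log₁₀(1.74×10⁻¹² / 10⁻³) = −87.6 dBm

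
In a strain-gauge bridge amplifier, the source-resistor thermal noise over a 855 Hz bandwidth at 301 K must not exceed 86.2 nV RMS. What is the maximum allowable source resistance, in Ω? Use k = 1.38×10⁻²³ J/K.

523 Ω

Johnson–Nyquist: V_n = √(4kTRB) ⇒ R = V_n² / (4kTB)
4kTB = 4 × 1.38×10⁻²³ × 301 × 8.55×10² = 1.42×10⁻¹⁷
R = (8.62×10⁻⁸)² / 1.42×10⁻¹⁷ = 5.23×10² Ω = 523 Ω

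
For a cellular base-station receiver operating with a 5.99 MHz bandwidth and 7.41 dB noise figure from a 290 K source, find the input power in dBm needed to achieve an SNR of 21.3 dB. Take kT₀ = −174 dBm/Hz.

−77.5 dBm

Sensitivity = −174 + 10 log₁₀(B) + NF + SNR_min
= −174 + 67.77 + 7.41 + 21.3
= −77.52 dBm → −77.5 dBm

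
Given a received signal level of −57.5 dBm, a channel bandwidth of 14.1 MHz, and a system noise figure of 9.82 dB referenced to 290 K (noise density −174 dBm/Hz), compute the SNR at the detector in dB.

Noise floor: N = −174 + 10 log₁₀(B) + NF
10 log₁₀(1.41×10⁷) = 71.49 dB
N = −174 + 71.49 + 9.82 = −92.69 dBm
SNR = P_sig − N = −57.5 − (−92.69) = 35.19 dB → 35.2 dB

35.2 dB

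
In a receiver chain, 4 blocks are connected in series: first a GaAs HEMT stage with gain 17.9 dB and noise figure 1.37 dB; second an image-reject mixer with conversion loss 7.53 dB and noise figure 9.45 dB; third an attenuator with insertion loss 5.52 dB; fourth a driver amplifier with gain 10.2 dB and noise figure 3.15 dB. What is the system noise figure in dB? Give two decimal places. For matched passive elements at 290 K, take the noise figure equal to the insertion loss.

Convert to linear (a loss of L dB is a gain of −L dB): F_i = 10^(NF_i/10), G_i = 10^(G_i,dB/10)
  Stage 1: F_1 = 10^(1.37/10) = 1.371, G_1 = 10^(17.9/10) = 61.66
  Stage 2: F_2 = 10^(9.45/10) = 8.810, G_2 = 10^(−7.53/10) = 0.1766
  Stage 3: F_3 = 10^(5.52/10) = 3.565, G_3 = 10^(−5.52/10) = 0.2805
  Stage 4: F_4 = 10^(3.15/10) = 2.065, G_4 = 10^(10.2/10) = 10.47
Friis cascade:
  F = 1.371 + (8.810 − 1)/61.66 + (3.565 − 1)/10.89 + (2.065 − 1)/3.055 = 2.082
NF = 10 log₁₀(2.082) = 3.18 dB

3.18 dB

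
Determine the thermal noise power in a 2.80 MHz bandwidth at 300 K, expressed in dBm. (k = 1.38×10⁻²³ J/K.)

P_n = kTB = 1.38×10⁻²³ × 300 × 2.80×10⁶ = 1.16×10⁻¹⁴ W
In dBm: 10 log₁₀(1.16×10⁻¹⁴ / 10⁻³) = −109.4 dBm

−109.4 dBm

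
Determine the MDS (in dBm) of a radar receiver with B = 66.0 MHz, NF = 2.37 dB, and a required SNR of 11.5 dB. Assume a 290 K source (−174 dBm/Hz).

−81.9 dBm

Sensitivity = −174 + 10 log₁₀(B) + NF + SNR_min
= −174 + 78.2 + 2.37 + 11.5
= −81.93 dBm → −81.9 dBm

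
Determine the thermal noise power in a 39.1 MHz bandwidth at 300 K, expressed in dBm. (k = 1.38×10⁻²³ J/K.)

−97.9 dBm

P_n = kTB = 1.38×10⁻²³ × 300 × 3.91×10⁷ = 1.62×10⁻¹³ W
In dBm: 10 log₁₀(1.62×10⁻¹³ / 10⁻³) = −97.9 dBm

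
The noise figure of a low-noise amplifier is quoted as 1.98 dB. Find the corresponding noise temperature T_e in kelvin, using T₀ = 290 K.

F = 10^(1.98/10) = 1.57761
T_e = (F − 1)·T₀ = (1.57761 − 1) × 290 = 168 K

168 K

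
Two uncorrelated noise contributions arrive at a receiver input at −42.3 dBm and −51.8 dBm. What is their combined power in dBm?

−41.8 dBm

Convert to linear, add, convert back:
P₁ = 5.89×10⁻⁸ W, P₂ = 6.61×10⁻⁹ W
P_tot = 6.55×10⁻⁸ W → 10 log₁₀(P_tot / 10⁻³) = −41.8 dBm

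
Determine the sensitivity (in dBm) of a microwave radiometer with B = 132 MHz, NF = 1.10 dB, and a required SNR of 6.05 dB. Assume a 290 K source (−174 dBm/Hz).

−85.6 dBm

Sensitivity = −174 + 10 log₁₀(B) + NF + SNR_min
= −174 + 81.21 + 1.10 + 6.05
= −85.64 dBm → −85.6 dBm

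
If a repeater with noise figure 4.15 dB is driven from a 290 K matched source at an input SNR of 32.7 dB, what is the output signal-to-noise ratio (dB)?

28.55 dB

By definition F = SNR_in/SNR_out, so in dB: SNR_out = SNR_in − NF
SNR_out = 32.7 − 4.15 = 28.55 dB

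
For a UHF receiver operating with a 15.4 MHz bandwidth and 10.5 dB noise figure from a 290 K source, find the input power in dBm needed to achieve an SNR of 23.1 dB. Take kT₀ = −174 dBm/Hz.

Sensitivity = −174 + 10 log₁₀(B) + NF + SNR_min
= −174 + 71.88 + 10.5 + 23.1
= −68.52 dBm → −68.5 dBm

−68.5 dBm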